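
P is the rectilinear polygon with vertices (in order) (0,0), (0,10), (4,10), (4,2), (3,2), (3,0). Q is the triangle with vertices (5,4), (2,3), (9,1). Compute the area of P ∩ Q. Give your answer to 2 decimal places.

1.24

The intersection is the polygon with vertices (4,2.429), (2,3), (4,3.667).
By the shoelace formula its area is 1.24.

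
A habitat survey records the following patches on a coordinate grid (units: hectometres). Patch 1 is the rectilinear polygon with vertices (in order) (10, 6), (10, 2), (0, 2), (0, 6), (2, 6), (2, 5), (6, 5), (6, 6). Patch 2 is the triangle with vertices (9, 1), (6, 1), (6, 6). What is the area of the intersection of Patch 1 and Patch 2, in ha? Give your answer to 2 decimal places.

The intersection is the polygon with vertices (6,2), (6,5), (6,6), (8.4,2).
By the shoelace formula its area is 4.80.

4.80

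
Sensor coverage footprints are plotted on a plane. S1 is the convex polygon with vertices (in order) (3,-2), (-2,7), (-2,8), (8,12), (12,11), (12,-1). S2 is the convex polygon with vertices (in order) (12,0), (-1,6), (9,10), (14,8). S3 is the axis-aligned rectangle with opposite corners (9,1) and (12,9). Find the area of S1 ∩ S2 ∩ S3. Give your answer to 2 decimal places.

The intersection is the polygon with vertices (9,1.385), (9,9), (11.5,9), (12,8.8), (12,1), (9.833,1).
By the shoelace formula its area is 23.79.

23.79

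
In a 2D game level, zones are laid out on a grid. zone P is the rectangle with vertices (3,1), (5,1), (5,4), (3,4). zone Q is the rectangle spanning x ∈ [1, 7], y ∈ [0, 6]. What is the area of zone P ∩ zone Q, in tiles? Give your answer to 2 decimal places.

6.00

|zone P∩zone Q|: x∈[3,5], y∈[1,4] → 2·3 = 6.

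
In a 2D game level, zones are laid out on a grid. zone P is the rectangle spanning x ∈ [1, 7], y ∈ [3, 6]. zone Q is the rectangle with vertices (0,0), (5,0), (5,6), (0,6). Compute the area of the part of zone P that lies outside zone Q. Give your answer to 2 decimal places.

6.00

|zone P∩zone Q|: x∈[1,5], y∈[3,6] → 4·3 = 12.
|zone P| = 18.
|zone P ∖ zone Q| = |zone P| − |zone P∩zone Q| = 18 − 12 = 6.00.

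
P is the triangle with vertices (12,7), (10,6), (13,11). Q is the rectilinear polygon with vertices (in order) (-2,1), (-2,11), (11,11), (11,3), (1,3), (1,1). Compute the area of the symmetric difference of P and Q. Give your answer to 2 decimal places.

|P| = 3.5, |Q| = 110, |P∩Q| = 0.5833.
|P △ Q| = |P| + |Q| − 2·|P∩Q| = 3.5 + 110 − 1.1667 = 112.33.

112.33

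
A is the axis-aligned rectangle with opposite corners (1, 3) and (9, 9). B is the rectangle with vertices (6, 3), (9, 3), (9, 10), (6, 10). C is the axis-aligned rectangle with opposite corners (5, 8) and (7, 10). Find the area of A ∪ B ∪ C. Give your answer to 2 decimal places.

By inclusion–exclusion:
Individual areas: |A| = 48, |B| = 21, |C| = 4.
|A∩B|: x∈[6,9], y∈[3,9] → 3·6 = 18.
|A∩C|: x∈[5,7], y∈[8,9] → 2·1 = 2.
|B∩C|: x∈[6,7], y∈[8,10] → 1·2 = 2.
|A∩B∩C| = 1.
|A ∪ B ∪ C| = 73 − 22 + 1 = 52.00.

52.00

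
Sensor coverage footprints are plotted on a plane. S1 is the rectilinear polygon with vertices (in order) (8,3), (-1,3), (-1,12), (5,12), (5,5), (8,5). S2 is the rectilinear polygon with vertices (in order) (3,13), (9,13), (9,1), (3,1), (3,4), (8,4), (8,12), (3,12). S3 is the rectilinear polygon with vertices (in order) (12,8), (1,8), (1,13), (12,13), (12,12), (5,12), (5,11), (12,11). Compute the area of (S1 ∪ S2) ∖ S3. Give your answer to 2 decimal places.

62.00

|S1 ∪ S2| = 87.
|(S1 ∪ S2) ∩ S3| = 25.
|(S1 ∪ S2) ∖ S3| = 87 − 25 = 62.00.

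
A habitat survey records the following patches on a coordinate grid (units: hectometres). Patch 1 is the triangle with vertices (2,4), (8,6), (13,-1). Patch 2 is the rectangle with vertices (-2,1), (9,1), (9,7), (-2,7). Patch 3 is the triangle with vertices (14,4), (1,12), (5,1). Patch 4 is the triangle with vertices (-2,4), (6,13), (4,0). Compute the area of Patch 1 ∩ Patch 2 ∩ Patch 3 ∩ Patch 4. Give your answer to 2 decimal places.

The intersection is the polygon with vertices (4.287,2.96), (3.703,4.568), (4.757,4.919), (4.444,2.889).
By the shoelace formula its area is 1.12.

1.12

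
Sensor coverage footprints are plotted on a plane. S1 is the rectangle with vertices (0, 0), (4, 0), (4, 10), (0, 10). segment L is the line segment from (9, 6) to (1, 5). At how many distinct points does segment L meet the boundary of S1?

1

The segment meets the boundary at (4,5.375).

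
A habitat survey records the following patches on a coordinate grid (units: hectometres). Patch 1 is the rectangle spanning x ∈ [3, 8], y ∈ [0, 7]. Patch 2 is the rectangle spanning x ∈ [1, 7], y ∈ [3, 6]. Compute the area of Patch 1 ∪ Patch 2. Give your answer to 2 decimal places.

41.00

By inclusion–exclusion:
Individual areas: |Patch 1| = 35, |Patch 2| = 18.
|Patch 1∩Patch 2|: x∈[3,7], y∈[3,6] → 4·3 = 12.
|Patch 1 ∪ Patch 2| = 53 − 12 = 41.00.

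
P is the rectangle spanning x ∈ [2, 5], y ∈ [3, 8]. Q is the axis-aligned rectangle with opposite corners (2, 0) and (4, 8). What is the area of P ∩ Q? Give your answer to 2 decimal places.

10.00

|P∩Q|: x∈[2,4], y∈[3,8] → 2·5 = 10.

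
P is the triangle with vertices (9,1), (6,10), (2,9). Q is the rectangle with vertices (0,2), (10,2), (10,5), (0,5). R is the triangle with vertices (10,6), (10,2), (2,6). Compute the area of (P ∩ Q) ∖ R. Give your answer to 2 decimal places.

|P ∩ Q| = 4.0625.
|(P ∩ Q) ∩ R| = 3.0333.
|(P ∩ Q) ∖ R| = 4.0625 − 3.0333 = 1.03.

1.03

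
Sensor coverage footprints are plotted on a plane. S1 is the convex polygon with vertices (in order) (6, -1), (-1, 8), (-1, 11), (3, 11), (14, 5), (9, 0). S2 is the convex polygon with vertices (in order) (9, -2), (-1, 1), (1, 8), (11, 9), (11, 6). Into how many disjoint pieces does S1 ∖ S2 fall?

2

S1 ∖ S2 splits into 2 disjoint pieces (area 19.7538, area 9.6212).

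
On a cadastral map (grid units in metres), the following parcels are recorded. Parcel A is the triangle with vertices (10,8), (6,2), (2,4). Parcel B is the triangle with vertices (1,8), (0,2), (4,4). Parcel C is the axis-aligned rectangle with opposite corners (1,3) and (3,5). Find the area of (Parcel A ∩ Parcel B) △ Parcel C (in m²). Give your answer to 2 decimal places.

|Parcel A ∩ Parcel B| = 1.2273.
|(Parcel A ∩ Parcel B) ∩ Parcel C| = 0.5.
|(Parcel A ∩ Parcel B) △ Parcel C| = 1.2273 + 4 − 1 = 4.23.

4.23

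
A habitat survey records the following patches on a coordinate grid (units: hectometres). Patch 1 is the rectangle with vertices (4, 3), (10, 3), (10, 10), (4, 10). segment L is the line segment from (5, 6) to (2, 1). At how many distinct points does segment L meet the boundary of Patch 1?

1

The segment meets the boundary at (4,4.333).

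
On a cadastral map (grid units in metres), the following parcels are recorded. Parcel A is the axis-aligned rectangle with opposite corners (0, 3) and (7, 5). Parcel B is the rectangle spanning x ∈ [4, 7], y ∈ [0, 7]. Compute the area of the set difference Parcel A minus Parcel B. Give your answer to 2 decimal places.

|Parcel A∩Parcel B|: x∈[4,7], y∈[3,5] → 3·2 = 6.
|Parcel A| = 14.
|Parcel A ∖ Parcel B| = |Parcel A| − |Parcel A∩Parcel B| = 14 − 6 = 8.00.

8.00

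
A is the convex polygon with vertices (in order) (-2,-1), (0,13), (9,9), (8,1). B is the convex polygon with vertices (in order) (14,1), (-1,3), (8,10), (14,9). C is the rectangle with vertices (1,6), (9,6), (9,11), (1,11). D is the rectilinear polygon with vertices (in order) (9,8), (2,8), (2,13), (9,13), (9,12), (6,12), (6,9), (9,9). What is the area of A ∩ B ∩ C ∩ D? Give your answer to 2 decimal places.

2.87

The intersection is the polygon with vertices (6.714,9), (9,9), (8.875,8), (5.429,8).
By the shoelace formula its area is 2.87.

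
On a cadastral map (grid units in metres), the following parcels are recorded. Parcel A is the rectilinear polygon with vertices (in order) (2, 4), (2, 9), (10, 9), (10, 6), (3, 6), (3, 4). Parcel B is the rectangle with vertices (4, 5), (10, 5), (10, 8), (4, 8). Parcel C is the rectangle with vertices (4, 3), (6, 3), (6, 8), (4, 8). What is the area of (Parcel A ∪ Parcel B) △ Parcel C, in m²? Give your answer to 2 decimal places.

30.00

|Parcel A ∪ Parcel B| = 32.
|(Parcel A ∪ Parcel B) ∩ Parcel C| = 6.
|(Parcel A ∪ Parcel B) △ Parcel C| = 32 + 10 − 12 = 30.00.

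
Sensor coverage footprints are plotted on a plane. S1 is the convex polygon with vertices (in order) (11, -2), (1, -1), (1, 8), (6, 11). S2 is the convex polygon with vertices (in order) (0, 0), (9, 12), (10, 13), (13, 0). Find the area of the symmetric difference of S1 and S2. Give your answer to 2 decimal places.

80.08

|S1| = 85, |S2| = 86, |S1∩S2| = 45.4585.
|S1 △ S2| = |S1| + |S2| − 2·|S1∩S2| = 85 + 86 − 90.917 = 80.08.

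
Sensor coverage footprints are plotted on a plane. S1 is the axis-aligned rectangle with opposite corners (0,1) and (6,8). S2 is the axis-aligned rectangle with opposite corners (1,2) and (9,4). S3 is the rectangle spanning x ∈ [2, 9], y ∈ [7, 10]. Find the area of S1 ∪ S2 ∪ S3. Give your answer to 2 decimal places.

65.00

By inclusion–exclusion:
Individual areas: |S1| = 42, |S2| = 16, |S3| = 21.
|S1∩S2|: x∈[1,6], y∈[2,4] → 5·2 = 10.
|S1∩S3|: x∈[2,6], y∈[7,8] → 4·1 = 4.
|S2∩S3| = 0 (no overlap).
|S1∩S2∩S3| = 0.
|S1 ∪ S2 ∪ S3| = 79 − 14 + 0 = 65.00.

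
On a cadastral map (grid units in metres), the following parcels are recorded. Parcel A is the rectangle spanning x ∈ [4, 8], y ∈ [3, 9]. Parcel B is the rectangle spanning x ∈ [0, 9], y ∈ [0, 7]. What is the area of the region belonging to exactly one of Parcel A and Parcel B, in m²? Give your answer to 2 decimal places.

55.00

|Parcel A∩Parcel B|: x∈[4,8], y∈[3,7] → 4·4 = 16.
|Parcel A △ Parcel B| = |Parcel A| + |Parcel B| − 2·|Parcel A∩Parcel B| = 24 + 63 − 32 = 55.00.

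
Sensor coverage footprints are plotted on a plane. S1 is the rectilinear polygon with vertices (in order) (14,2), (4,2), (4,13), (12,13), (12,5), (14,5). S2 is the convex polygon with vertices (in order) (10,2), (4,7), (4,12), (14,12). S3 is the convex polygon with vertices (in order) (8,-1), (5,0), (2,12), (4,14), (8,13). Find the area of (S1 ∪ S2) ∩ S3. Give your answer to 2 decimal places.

43.50

The region (S1 ∪ S2) ∩ S3 is the polygon with vertices (4.5,2), (4,4), (4,7), (4,12), (4,13), (8,13), (8,2).
By the shoelace formula its area is 43.50.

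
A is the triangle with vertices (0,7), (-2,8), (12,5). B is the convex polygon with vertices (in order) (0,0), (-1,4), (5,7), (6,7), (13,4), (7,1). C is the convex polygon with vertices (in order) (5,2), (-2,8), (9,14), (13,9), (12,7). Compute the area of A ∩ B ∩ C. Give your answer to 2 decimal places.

The intersection is the polygon with vertices (9.75,5.393), (9.73,5.378), (3.75,6.375), (4.3,6.65), (9.333,5.571).
By the shoelace formula its area is 1.37.

1.37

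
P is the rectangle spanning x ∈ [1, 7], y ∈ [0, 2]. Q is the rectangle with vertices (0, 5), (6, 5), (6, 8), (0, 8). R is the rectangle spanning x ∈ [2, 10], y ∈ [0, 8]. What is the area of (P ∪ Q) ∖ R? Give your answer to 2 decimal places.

|P ∪ Q| = 30.
|(P ∪ Q) ∩ R| = 22.
|(P ∪ Q) ∖ R| = 30 − 22 = 8.00.

8.00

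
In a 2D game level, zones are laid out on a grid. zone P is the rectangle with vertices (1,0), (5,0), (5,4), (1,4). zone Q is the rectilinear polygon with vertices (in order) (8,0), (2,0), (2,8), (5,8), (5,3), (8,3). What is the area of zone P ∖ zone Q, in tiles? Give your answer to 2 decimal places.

|zone P| = 16, |zone P∩zone Q| = 12.
|zone P ∖ zone Q| = |zone P| − |zone P∩zone Q| = 16 − 12 = 4.00.

4.00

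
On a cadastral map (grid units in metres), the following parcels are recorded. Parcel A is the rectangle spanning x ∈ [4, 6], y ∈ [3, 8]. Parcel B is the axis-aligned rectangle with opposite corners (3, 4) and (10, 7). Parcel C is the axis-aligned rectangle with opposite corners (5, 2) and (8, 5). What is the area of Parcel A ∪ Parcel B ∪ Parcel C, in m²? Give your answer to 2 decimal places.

30.00

By inclusion–exclusion:
Individual areas: |Parcel A| = 10, |Parcel B| = 21, |Parcel C| = 9.
|Parcel A∩Parcel B|: x∈[4,6], y∈[4,7] → 2·3 = 6.
|Parcel A∩Parcel C|: x∈[5,6], y∈[3,5] → 1·2 = 2.
|Parcel B∩Parcel C|: x∈[5,8], y∈[4,5] → 3·1 = 3.
|Parcel A∩Parcel B∩Parcel C| = 1.
|Parcel A ∪ Parcel B ∪ Parcel C| = 40 − 11 + 1 = 30.00.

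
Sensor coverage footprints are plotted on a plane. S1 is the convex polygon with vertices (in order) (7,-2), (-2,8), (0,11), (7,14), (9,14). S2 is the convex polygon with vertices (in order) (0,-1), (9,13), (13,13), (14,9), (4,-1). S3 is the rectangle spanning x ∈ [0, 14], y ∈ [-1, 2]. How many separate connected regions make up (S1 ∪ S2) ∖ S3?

(S1 ∪ S2) ∖ S3 splits into 2 disjoint pieces (area 125.5669, area 0.5125).

2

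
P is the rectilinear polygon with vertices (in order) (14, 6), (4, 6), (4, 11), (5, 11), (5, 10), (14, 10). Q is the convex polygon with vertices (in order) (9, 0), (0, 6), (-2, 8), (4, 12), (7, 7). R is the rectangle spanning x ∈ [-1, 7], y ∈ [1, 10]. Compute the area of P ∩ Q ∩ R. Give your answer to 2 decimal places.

9.30

The intersection is the polygon with vertices (4,10), (5,10), (5.2,10), (7,7), (7,6), (4,6).
By the shoelace formula its area is 9.30.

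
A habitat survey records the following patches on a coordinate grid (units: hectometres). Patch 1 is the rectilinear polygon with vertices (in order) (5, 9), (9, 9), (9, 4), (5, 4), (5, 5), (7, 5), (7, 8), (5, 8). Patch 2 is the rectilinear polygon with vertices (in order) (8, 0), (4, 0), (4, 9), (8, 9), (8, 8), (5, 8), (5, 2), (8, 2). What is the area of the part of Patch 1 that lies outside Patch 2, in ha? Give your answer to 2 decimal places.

11.00

|Patch 1| = 14, |Patch 1∩Patch 2| = 3.
|Patch 1 ∖ Patch 2| = |Patch 1| − |Patch 1∩Patch 2| = 14 − 3 = 11.00.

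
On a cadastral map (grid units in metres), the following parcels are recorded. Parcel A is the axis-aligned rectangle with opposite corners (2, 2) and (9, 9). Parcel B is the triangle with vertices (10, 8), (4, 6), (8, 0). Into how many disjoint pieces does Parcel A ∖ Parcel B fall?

Parcel A ∖ Parcel B splits into 2 disjoint pieces (area 0.5, area 30.1667).

2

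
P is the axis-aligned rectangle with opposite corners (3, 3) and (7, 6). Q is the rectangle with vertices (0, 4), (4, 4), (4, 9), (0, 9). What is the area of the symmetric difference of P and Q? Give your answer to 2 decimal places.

|P∩Q|: x∈[3,4], y∈[4,6] → 1·2 = 2.
|P △ Q| = |P| + |Q| − 2·|P∩Q| = 12 + 20 − 4 = 28.00.

28.00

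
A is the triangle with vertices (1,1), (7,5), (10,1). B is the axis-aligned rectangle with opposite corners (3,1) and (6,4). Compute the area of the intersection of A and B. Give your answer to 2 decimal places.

6.92

The intersection is the polygon with vertices (5.5,4), (6,4), (6,1), (3,1), (3,2.333).
By the shoelace formula its area is 6.92.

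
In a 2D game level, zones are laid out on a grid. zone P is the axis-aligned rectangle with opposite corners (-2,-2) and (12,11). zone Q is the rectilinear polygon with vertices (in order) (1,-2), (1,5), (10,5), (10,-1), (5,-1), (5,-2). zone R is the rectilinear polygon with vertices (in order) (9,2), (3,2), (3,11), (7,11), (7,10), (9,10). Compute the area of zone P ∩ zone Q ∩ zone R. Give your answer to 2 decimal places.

The intersection is the polygon with vertices (9,5), (9,2), (3,2), (3,5).
By the shoelace formula its area is 18.00.

18.00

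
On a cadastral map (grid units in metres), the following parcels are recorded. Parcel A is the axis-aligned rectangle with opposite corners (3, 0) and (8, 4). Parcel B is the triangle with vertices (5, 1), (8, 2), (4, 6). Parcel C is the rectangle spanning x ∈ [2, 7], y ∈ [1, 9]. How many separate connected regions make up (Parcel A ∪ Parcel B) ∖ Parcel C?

(Parcel A ∪ Parcel B) ∖ Parcel C is a single connected region.

1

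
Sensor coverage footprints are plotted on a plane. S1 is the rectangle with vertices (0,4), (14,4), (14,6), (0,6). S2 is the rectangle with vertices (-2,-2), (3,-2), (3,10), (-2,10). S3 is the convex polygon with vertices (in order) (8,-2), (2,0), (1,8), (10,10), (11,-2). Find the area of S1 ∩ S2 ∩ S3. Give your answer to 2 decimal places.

The intersection is the polygon with vertices (3,6), (3,4), (1.5,4), (1.25,6).
By the shoelace formula its area is 3.25.

3.25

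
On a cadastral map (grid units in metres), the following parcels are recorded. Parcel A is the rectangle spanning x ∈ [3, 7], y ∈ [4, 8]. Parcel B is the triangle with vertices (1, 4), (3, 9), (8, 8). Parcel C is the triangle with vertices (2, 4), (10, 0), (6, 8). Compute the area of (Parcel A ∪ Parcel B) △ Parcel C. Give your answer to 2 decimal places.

|Parcel A ∪ Parcel B| = 22.6429.
|(Parcel A ∪ Parcel B) ∩ Parcel C| = 10.5.
|(Parcel A ∪ Parcel B) △ Parcel C| = 22.6429 + 24 − 21 = 25.64.

25.64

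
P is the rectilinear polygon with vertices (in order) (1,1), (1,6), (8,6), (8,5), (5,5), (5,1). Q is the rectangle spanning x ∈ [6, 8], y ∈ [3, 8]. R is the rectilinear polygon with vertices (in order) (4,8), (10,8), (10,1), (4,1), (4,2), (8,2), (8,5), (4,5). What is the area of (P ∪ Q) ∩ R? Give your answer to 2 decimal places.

9.00

|P ∪ Q| = 31.
|(P ∪ Q) ∩ R| = 9.00.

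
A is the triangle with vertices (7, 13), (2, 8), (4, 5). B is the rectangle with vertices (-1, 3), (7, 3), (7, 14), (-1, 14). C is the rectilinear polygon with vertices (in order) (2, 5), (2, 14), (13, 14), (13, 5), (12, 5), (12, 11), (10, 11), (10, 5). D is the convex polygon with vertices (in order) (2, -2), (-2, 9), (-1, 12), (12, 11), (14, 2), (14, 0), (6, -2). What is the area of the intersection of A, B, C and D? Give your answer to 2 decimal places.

11.76

The intersection is the polygon with vertices (5.5,11.5), (6.411,11.43), (4,5), (2,8).
By the shoelace formula its area is 11.76.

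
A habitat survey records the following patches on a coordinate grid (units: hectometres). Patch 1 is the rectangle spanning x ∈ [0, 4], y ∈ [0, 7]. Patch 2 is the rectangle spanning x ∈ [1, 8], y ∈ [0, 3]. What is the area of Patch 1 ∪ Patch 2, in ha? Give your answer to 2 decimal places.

40.00

By inclusion–exclusion:
Individual areas: |Patch 1| = 28, |Patch 2| = 21.
|Patch 1∩Patch 2|: x∈[1,4], y∈[0,3] → 3·3 = 9.
|Patch 1 ∪ Patch 2| = 49 − 9 = 40.00.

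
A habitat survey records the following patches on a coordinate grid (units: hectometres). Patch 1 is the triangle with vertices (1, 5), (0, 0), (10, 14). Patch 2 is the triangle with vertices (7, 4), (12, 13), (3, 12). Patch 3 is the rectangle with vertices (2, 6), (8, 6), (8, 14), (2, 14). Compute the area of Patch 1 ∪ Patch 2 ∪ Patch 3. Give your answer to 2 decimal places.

By inclusion–exclusion:
Individual areas: |Patch 1| = 18, |Patch 2| = 38, |Patch 3| = 48.
|Patch 1∩Patch 2| = 4.7588.
|Patch 1∩Patch 3| = 8.3429.
|Patch 2∩Patch 3| = 22.3889.
|Patch 1∩Patch 2∩Patch 3| = 4.2196.
|Patch 1 ∪ Patch 2 ∪ Patch 3| = 104 − 35.4906 + 4.2196 = 72.73.

72.73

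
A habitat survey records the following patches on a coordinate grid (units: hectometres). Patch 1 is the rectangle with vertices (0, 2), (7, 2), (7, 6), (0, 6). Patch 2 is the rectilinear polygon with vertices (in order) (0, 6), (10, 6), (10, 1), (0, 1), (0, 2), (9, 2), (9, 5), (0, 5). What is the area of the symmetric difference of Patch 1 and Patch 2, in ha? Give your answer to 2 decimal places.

37.00

|Patch 1| = 28, |Patch 2| = 23, |Patch 1∩Patch 2| = 7.
|Patch 1 △ Patch 2| = |Patch 1| + |Patch 2| − 2·|Patch 1∩Patch 2| = 28 + 23 − 14 = 37.00.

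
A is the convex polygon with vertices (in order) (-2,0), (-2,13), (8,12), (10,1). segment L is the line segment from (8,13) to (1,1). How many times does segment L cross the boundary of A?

1

The segment meets the boundary at (7.449,12.055).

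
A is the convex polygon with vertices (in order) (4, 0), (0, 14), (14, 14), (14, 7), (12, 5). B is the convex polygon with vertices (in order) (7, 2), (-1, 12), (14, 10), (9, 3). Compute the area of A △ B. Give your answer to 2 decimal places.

|A| = 136, |B| = 71.5, |A∩B| = 69.1978.
|A △ B| = |A| + |B| − 2·|A∩B| = 136 + 71.5 − 138.3955 = 69.10.

69.10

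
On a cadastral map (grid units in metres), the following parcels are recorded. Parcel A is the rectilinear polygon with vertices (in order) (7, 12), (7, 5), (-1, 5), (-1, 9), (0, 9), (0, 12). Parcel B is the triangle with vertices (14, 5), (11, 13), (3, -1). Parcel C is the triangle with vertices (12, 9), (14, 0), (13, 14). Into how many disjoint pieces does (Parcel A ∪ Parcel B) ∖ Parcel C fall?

(Parcel A ∪ Parcel B) ∖ Parcel C splits into 2 disjoint pieces (area 101.9744, area 0.2436).

2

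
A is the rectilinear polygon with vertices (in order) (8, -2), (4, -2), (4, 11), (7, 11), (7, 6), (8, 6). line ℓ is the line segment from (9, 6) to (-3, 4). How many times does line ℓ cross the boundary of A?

2

The segment meets the boundary at (4,5.167), (8,5.833).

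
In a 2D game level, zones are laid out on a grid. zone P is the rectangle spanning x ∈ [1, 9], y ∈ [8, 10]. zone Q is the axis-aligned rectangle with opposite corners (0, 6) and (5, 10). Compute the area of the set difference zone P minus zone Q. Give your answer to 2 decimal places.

8.00

|zone P∩zone Q|: x∈[1,5], y∈[8,10] → 4·2 = 8.
|zone P| = 16.
|zone P ∖ zone Q| = |zone P| − |zone P∩zone Q| = 16 − 8 = 8.00.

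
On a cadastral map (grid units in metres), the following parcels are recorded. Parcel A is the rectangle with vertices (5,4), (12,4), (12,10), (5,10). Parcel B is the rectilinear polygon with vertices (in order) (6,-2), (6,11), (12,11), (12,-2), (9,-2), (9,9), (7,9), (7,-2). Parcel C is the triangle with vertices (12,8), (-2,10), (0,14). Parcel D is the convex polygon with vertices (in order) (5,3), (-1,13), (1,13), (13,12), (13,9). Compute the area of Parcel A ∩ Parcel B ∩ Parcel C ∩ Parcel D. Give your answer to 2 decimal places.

4.56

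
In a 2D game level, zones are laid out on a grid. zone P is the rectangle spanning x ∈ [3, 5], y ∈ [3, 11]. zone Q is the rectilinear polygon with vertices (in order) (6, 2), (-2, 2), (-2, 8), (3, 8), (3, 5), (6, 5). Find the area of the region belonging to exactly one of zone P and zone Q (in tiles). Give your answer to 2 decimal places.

|zone P| = 16, |zone Q| = 39, |zone P∩zone Q| = 4.
|zone P △ zone Q| = |zone P| + |zone Q| − 2·|zone P∩zone Q| = 16 + 39 − 8 = 47.00.

47.00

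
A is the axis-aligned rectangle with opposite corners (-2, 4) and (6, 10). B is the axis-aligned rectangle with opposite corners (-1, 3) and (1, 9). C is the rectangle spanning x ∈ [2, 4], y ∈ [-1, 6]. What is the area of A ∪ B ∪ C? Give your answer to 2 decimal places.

60.00

By inclusion–exclusion:
Individual areas: |A| = 48, |B| = 12, |C| = 14.
|A∩B|: x∈[-1,1], y∈[4,9] → 2·5 = 10.
|A∩C|: x∈[2,4], y∈[4,6] → 2·2 = 4.
|B∩C| = 0 (no overlap).
|A∩B∩C| = 0.
|A ∪ B ∪ C| = 74 − 14 + 0 = 60.00.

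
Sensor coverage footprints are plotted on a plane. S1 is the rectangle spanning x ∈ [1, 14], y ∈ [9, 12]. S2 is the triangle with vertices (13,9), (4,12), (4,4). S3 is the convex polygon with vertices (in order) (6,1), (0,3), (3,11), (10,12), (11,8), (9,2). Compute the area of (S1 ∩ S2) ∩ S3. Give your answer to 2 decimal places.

11.81

The region (S1 ∩ S2) ∩ S3 is the polygon with vertices (4,11.143), (5.8,11.4), (10.546,9.818), (10.75,9), (4,9).
By the shoelace formula its area is 11.81.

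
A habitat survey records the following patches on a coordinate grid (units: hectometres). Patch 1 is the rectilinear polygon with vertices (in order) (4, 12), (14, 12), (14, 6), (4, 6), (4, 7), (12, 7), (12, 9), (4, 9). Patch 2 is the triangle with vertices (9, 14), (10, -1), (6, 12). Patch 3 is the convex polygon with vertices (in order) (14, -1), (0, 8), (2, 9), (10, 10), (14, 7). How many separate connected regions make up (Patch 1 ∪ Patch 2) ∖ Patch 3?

2

(Patch 1 ∪ Patch 2) ∖ Patch 3 splits into 2 disjoint pieces (area 31.2167, area 1.0378).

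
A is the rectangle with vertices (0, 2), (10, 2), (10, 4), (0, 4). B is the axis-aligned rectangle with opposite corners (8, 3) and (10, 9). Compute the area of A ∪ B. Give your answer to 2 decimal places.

30.00

By inclusion–exclusion:
Individual areas: |A| = 20, |B| = 12.
|A∩B|: x∈[8,10], y∈[3,4] → 2·1 = 2.
|A ∪ B| = 32 − 2 = 30.00.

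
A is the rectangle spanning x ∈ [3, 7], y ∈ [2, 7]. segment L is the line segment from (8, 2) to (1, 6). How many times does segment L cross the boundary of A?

The segment meets the boundary at (3,4.857), (7,2.571).

2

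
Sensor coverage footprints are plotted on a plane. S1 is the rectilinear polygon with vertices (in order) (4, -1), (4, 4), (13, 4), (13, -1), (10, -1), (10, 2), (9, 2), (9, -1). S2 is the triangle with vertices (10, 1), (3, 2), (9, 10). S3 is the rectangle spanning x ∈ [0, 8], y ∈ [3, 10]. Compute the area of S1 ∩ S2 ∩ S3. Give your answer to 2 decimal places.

3.83

The intersection is the polygon with vertices (4.5,4), (8,4), (8,3), (4,3), (4,3.333).
By the shoelace formula its area is 3.83.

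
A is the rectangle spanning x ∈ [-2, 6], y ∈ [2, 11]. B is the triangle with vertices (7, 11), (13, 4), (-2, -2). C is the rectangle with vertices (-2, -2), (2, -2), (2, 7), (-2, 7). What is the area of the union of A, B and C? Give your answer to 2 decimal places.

By inclusion–exclusion:
Individual areas: |A| = 72, |B| = 70.5, |C| = 36.
|A∩B| = 19.7607.
|A∩C|: x∈[-2,2], y∈[2,7] → 4·5 = 20.
|B∩C| = 8.3556.
|A∩B∩C| = 1.094.
|A ∪ B ∪ C| = 178.5 − 48.1162 + 1.094 = 131.48.

131.48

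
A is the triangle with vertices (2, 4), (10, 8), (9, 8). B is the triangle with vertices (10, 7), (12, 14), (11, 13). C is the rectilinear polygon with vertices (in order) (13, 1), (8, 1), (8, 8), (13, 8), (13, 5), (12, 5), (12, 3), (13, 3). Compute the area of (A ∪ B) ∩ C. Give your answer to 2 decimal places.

|A ∪ B| = 4.5.
|(A ∪ B) ∩ C| = 0.77.

0.77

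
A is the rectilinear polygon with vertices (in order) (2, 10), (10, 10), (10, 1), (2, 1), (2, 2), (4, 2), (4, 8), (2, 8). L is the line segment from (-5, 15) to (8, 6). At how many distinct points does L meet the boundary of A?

The segment meets the boundary at (2.222,10).

1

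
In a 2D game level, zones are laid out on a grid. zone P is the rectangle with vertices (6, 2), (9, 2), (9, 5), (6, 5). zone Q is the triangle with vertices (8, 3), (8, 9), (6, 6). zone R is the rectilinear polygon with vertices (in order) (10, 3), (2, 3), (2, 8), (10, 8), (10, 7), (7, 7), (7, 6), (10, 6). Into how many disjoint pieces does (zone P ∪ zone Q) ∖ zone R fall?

3

(zone P ∪ zone Q) ∖ zone R splits into 3 disjoint pieces (area 3, area 0.3333, area 1).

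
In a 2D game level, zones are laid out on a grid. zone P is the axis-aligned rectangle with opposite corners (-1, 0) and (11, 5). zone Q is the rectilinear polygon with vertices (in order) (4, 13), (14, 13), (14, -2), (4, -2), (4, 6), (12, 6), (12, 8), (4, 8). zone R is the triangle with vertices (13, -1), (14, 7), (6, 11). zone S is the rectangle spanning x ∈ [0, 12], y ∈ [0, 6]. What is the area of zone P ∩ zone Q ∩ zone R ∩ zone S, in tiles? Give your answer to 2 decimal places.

The intersection is the polygon with vertices (9.5,5), (11,5), (11,2.429).
By the shoelace formula its area is 1.93.

1.93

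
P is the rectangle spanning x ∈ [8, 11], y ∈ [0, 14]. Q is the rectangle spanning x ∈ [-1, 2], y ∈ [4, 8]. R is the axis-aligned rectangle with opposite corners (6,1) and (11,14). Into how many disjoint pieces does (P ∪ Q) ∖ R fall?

2

(P ∪ Q) ∖ R splits into 2 disjoint pieces (area 3, area 12).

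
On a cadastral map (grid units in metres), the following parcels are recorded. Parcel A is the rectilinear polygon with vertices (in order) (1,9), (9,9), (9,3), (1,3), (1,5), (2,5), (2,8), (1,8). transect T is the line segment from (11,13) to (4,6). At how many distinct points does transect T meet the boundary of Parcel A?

The segment meets the boundary at (7,9).

1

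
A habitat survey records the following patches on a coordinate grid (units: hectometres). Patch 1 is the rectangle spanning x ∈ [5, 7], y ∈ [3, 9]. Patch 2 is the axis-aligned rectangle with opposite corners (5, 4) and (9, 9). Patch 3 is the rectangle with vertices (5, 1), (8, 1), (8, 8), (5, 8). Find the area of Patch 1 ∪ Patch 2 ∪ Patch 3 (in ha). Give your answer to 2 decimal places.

29.00

By inclusion–exclusion:
Individual areas: |Patch 1| = 12, |Patch 2| = 20, |Patch 3| = 21.
|Patch 1∩Patch 2|: x∈[5,7], y∈[4,9] → 2·5 = 10.
|Patch 1∩Patch 3|: x∈[5,7], y∈[3,8] → 2·5 = 10.
|Patch 2∩Patch 3|: x∈[5,8], y∈[4,8] → 3·4 = 12.
|Patch 1∩Patch 2∩Patch 3| = 8.
|Patch 1 ∪ Patch 2 ∪ Patch 3| = 53 − 32 + 8 = 29.00.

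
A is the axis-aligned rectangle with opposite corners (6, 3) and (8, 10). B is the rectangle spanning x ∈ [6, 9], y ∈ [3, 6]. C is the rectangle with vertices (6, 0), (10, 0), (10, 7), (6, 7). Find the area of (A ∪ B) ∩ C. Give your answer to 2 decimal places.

The region (A ∪ B) ∩ C is the polygon with vertices (8,6), (9,6), (9,3), (8,3), (6,3), (6,6), (6,7), (8,7).
By the shoelace formula its area is 11.00.

11.00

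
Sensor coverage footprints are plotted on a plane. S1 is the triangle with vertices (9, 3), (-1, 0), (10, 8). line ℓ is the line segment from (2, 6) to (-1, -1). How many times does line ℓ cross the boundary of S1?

The segment meets the boundary at (-0.508,0.148), (-0.377,0.453).

2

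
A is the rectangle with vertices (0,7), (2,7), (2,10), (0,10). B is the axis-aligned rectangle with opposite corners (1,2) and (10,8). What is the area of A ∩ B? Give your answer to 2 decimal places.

1.00

|A∩B|: x∈[1,2], y∈[7,8] → 1·1 = 1.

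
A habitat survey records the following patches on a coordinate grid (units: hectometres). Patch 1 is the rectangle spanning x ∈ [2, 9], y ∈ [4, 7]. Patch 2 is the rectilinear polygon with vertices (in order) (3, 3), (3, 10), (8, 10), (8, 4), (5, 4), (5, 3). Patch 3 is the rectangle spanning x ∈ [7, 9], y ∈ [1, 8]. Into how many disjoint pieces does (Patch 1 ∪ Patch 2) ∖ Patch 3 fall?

(Patch 1 ∪ Patch 2) ∖ Patch 3 is a single connected region.

1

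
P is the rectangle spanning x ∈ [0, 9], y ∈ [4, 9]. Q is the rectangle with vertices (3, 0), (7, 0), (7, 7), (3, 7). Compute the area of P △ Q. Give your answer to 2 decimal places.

|P∩Q|: x∈[3,7], y∈[4,7] → 4·3 = 12.
|P △ Q| = |P| + |Q| − 2·|P∩Q| = 45 + 28 − 24 = 49.00.

49.00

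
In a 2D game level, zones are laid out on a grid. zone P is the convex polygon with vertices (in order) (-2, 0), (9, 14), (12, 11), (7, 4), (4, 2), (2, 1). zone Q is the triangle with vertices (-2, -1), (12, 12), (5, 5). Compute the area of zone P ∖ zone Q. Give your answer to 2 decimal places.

59.60

|zone P| = 63, |zone P∩zone Q| = 3.4041.
|zone P ∖ zone Q| = |zone P| − |zone P∩zone Q| = 63 − 3.4041 = 59.60.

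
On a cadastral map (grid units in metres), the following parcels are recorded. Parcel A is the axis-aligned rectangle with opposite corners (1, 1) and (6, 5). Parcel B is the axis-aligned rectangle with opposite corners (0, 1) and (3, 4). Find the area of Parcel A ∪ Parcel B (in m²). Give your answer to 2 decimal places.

By inclusion–exclusion:
Individual areas: |Parcel A| = 20, |Parcel B| = 9.
|Parcel A∩Parcel B|: x∈[1,3], y∈[1,4] → 2·3 = 6.
|Parcel A ∪ Parcel B| = 29 − 6 = 23.00.

23.00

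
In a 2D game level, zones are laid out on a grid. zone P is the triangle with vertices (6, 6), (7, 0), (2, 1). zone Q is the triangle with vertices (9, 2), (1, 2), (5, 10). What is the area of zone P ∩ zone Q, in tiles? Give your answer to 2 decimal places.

The intersection is the polygon with vertices (6.667,2), (2.8,2), (6,6).
By the shoelace formula its area is 7.73.

7.73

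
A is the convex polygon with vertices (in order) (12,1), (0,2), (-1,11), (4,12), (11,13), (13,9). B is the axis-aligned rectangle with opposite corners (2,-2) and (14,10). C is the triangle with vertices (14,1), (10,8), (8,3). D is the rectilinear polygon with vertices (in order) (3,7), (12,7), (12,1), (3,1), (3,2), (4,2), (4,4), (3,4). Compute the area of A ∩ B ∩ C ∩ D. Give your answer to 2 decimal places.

13.68

The intersection is the polygon with vertices (8,3), (9.6,7), (10.571,7), (12,4.5), (12,1.667).
By the shoelace formula its area is 13.68.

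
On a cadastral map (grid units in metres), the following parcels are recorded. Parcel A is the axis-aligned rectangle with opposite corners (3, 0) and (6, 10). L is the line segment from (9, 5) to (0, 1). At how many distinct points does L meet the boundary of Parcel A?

2

The segment meets the boundary at (3,2.333), (6,3.667).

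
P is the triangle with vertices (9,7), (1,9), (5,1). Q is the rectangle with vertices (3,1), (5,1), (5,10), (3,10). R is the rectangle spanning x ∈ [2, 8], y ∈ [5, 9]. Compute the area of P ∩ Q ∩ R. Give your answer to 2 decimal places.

6.50

The intersection is the polygon with vertices (5,5), (3,5), (3,8.5), (5,8).
By the shoelace formula its area is 6.50.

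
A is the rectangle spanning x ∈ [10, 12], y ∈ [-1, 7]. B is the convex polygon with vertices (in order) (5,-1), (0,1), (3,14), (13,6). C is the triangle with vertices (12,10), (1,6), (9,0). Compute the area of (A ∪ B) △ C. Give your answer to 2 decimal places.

|A ∪ B| = 113.025.
|(A ∪ B) ∩ C| = 42.6325.
|(A ∪ B) △ C| = 113.025 + 49 − 85.2651 = 76.76.

76.76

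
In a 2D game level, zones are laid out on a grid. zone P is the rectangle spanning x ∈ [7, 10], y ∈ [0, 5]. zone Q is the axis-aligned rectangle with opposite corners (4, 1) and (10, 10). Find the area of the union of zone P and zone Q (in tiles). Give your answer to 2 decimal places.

By inclusion–exclusion:
Individual areas: |zone P| = 15, |zone Q| = 54.
|zone P∩zone Q|: x∈[7,10], y∈[1,5] → 3·4 = 12.
|zone P ∪ zone Q| = 69 − 12 = 57.00.

57.00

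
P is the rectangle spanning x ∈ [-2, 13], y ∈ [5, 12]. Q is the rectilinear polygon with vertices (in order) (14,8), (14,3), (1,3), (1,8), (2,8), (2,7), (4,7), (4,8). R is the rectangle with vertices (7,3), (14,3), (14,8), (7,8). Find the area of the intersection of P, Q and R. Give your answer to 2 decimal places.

18.00

The intersection is the polygon with vertices (7,5), (7,8), (13,8), (13,5).
By the shoelace formula its area is 18.00.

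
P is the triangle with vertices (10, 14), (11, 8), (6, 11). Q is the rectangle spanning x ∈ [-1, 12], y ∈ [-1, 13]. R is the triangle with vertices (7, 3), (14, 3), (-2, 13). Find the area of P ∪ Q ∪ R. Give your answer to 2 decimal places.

184.24

By inclusion–exclusion:
Individual areas: |P| = 13.5, |Q| = 182, |R| = 35.
|P∩Q| = 12.75.
|P∩R| = 0.
|Q∩R| = 33.5069.
|P∩Q∩R| = 0.
|P ∪ Q ∪ R| = 230.5 − 46.2569 + 0 = 184.24.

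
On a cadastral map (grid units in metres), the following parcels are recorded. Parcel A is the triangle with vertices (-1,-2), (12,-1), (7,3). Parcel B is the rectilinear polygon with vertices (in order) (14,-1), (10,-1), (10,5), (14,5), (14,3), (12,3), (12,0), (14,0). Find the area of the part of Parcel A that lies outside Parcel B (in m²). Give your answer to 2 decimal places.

|Parcel A| = 28.5, |Parcel A∩Parcel B| = 1.6.
|Parcel A ∖ Parcel B| = |Parcel A| − |Parcel A∩Parcel B| = 28.5 − 1.6 = 26.90.

26.90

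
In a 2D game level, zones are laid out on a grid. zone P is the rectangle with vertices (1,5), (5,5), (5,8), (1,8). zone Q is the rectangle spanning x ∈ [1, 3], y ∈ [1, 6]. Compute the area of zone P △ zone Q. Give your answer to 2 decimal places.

|zone P∩zone Q|: x∈[1,3], y∈[5,6] → 2·1 = 2.
|zone P △ zone Q| = |zone P| + |zone Q| − 2·|zone P∩zone Q| = 12 + 10 − 4 = 18.00.

18.00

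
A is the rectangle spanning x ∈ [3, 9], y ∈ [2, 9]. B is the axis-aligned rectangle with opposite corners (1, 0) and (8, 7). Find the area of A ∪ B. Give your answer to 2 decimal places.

66.00

By inclusion–exclusion:
Individual areas: |A| = 42, |B| = 49.
|A∩B|: x∈[3,8], y∈[2,7] → 5·5 = 25.
|A ∪ B| = 91 − 25 = 66.00.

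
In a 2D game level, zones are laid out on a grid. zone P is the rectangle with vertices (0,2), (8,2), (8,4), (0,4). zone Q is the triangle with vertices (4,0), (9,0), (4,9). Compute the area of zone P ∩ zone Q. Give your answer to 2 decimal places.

6.67

The intersection is the polygon with vertices (6.778,4), (7.889,2), (4,2), (4,4).
By the shoelace formula its area is 6.67.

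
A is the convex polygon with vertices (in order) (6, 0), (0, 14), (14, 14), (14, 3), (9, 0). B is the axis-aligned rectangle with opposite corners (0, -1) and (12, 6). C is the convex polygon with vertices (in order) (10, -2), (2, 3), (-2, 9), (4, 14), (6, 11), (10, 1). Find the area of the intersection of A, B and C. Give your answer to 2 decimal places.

The intersection is the polygon with vertices (8,6), (10,1), (10,0.6), (9,0), (6.8,0), (5.707,0.683), (3.429,6).
By the shoelace formula its area is 26.14.

26.14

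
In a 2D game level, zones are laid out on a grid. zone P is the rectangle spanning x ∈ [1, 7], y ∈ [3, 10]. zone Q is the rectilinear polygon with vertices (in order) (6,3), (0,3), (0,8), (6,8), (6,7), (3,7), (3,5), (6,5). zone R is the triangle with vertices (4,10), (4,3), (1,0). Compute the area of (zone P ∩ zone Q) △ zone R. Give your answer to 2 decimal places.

|zone P ∩ zone Q| = 19.
|(zone P ∩ zone Q) ∩ zone R| = 4.7667.
|(zone P ∩ zone Q) △ zone R| = 19 + 10.5 − 9.5333 = 19.97.

19.97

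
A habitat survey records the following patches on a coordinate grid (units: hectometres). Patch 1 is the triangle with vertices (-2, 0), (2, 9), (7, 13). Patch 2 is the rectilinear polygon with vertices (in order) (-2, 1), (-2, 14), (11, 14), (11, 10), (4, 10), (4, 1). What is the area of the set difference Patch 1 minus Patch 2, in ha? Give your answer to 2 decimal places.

0.74

|Patch 1| = 14.5, |Patch 1∩Patch 2| = 13.7607.
|Patch 1 ∖ Patch 2| = |Patch 1| − |Patch 1∩Patch 2| = 14.5 − 13.7607 = 0.74.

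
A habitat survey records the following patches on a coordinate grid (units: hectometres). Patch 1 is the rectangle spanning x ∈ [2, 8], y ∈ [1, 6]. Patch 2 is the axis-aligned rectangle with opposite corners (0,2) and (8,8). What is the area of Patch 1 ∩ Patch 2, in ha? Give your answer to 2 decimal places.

24.00

|Patch 1∩Patch 2|: x∈[2,8], y∈[2,6] → 6·4 = 24.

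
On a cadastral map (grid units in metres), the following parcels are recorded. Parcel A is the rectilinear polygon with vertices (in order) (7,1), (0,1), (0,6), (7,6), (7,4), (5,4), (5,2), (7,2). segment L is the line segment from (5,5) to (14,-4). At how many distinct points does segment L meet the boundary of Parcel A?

The segment meets the boundary at (6,4).

1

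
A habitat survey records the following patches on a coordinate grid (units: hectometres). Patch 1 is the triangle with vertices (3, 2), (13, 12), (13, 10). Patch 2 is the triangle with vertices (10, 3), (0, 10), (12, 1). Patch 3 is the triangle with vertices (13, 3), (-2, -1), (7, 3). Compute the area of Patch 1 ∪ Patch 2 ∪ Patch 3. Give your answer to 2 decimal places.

24.48

By inclusion–exclusion:
Individual areas: |Patch 1| = 10, |Patch 2| = 3, |Patch 3| = 12.
|Patch 1∩Patch 2| = 0.1462.
|Patch 1∩Patch 3| = 0.
|Patch 2∩Patch 3| = 0.375.
|Patch 1∩Patch 2∩Patch 3| = 0.
|Patch 1 ∪ Patch 2 ∪ Patch 3| = 25 − 0.5212 + 0 = 24.48.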